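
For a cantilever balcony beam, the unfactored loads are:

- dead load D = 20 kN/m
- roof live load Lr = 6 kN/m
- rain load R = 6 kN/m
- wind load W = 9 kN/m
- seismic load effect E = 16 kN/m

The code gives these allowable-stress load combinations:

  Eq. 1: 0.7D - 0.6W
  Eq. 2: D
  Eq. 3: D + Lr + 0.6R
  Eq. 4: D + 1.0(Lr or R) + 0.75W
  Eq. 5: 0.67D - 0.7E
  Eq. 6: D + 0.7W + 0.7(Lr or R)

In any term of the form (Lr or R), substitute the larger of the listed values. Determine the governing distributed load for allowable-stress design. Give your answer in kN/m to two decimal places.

(Lr or R) → Lr = 6 kN/m.
Eq. 1: 0.7(20) - 0.6(9) = 14.00 - 5.40 = 8.60
Eq. 2: 1.0(20) = 20.00
Eq. 3: 1.0(20) + 1.0(6) + 0.6(6) = 20.00 + 6.00 + 3.60 = 29.60
Eq. 4: 1.0(20) + 1.0(6) + 0.75(9) = 20.00 + 6.00 + 6.75 = 32.75
Eq. 5: 0.67(20) - 0.7(16) = 13.40 - 11.20 = 2.20
Eq. 6: 1.0(20) + 0.7(9) + 0.7(6) = 20.00 + 6.30 + 4.20 = 30.50
Combination 4 governs: w = 32.75 kN/m.

32.75 kN/m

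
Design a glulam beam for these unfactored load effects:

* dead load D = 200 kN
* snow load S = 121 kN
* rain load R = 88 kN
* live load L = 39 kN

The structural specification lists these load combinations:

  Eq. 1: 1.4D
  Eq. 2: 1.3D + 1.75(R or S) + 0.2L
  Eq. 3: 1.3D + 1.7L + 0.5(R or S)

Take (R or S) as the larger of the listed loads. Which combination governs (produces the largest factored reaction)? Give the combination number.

(R or S) → S = 121 kN.
Eq. 1: 1.4(200) = 280.00
Eq. 2: 1.3(200) + 1.75(121) + 0.2(39) = 260.00 + 211.75 + 7.80 = 479.55
Eq. 3: 1.3(200) + 1.7(39) + 0.5(121) = 260.00 + 66.30 + 60.50 = 386.80
The largest value is 479.55 kN from combination 2.

Combination 2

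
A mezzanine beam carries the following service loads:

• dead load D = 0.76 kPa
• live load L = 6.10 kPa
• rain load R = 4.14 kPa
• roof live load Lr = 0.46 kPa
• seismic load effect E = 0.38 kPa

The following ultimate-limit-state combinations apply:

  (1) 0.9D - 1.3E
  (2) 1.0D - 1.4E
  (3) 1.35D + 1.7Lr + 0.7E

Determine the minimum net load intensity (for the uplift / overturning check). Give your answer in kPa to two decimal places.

0.19 kPa

(1) 0.9(0.76) - 1.3(0.38) = 0.68 - 0.49 = 0.19
(2) 1.0(0.76) - 1.4(0.38) = 0.76 - 0.53 = 0.23
(3) 1.35(0.76) + 1.7(0.46) + 0.7(0.38) = 2.07
Combination 1 gives the minimum: 0.19 kPa.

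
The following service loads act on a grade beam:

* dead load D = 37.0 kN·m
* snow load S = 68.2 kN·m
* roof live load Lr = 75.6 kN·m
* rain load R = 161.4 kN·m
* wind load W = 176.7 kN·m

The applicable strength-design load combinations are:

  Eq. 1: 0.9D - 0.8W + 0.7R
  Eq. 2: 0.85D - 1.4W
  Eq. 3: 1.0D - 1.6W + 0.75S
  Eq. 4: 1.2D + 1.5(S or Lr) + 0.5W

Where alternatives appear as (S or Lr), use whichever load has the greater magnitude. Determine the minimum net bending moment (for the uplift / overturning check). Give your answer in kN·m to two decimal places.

-215.93 kN·m

(S or Lr) → Lr = 75.6 kN·m.
Eq. 1: 0.9(37.0) - 0.8(176.7) + 0.7(161.4) = 33.30 - 141.36 + 112.98 = 4.92
Eq. 2: 0.85(37.0) - 1.4(176.7) = 31.45 - 247.38 = -215.93
Eq. 3: 1.0(37.0) - 1.6(176.7) + 0.75(68.2) = 37.00 - 282.72 + 51.15 = -194.57
Eq. 4: 1.2(37.0) + 1.5(75.6) + 0.5(176.7) = 44.40 + 113.40 + 88.35 = 246.15
Combination 2 gives the minimum: -215.93 kN·m.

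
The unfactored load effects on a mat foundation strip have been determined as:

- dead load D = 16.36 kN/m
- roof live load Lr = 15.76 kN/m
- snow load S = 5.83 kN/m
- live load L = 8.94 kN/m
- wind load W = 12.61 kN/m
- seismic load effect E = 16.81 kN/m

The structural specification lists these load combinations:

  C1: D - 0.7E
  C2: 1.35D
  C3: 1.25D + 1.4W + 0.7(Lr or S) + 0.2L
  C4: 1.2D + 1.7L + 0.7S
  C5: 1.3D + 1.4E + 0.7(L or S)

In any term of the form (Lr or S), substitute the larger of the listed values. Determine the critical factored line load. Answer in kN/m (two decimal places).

(Lr or S) → Lr = 15.76 kN/m; (L or S) → L = 8.94 kN/m.
C1: 1.0(16.36) - 0.7(16.81) = 4.59
C2: 1.35(16.36) = 22.09
C3: 1.25(16.36) + 1.4(12.61) + 0.7(15.76) + 0.2(8.94) = 50.92
C4: 1.2(16.36) + 1.7(8.94) + 0.7(5.83) = 38.91
C5: 1.3(16.36) + 1.4(16.81) + 0.7(8.94) = 51.06
Combination 5 governs: w_u = 51.06 kN/m.

51.06 kN/m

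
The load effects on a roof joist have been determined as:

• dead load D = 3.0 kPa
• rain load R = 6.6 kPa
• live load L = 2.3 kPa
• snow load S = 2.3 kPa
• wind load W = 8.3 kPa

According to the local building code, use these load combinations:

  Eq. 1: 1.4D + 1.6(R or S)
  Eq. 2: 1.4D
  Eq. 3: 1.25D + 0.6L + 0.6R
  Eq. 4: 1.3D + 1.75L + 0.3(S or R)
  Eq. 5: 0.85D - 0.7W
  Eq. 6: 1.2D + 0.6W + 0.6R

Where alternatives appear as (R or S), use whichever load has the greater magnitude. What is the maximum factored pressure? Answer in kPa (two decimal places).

(R or S) → R = 6.6 kPa; (S or R) → R = 6.6 kPa.
Eq. 1: 1.4(3.0) + 1.6(6.6) = 4.20 + 10.56 = 14.76
Eq. 2: 1.4(3.0) = 4.20
Eq. 3: 1.25(3.0) + 0.6(2.3) + 0.6(6.6) = 3.75 + 1.38 + 3.96 = 9.09
Eq. 4: 1.3(3.0) + 1.75(2.3) + 0.3(6.6) = 3.90 + 4.03 + 1.98 = 9.91
Eq. 5: 0.85(3.0) - 0.7(8.3) = 2.55 - 5.81 = -3.26
Eq. 6: 1.2(3.0) + 0.6(8.3) + 0.6(6.6) = 3.60 + 4.98 + 3.96 = 12.54
The controlling combination is 1, giving 14.76 kPa.

14.76 kPa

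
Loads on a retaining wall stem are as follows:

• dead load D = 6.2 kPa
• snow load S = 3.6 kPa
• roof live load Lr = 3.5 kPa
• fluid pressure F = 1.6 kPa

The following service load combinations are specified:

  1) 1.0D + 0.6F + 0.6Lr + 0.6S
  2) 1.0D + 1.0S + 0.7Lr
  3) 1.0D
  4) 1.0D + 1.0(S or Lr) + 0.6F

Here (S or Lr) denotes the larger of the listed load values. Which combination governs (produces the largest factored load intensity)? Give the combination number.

(S or Lr) → S = 3.6 kPa.
1) 1.0(6.2) + 0.6(1.6) + 0.6(3.5) + 0.6(3.6) = 11.4
2) 1.0(6.2) + 1.0(3.6) + 0.7(3.5) = 6.2 + 3.6 + 2.5 = 12.3
3) 1.0(6.2) = 6.2
4) 1.0(6.2) + 1.0(3.6) + 0.6(1.6) = 6.2 + 3.6 + 1.0 = 10.8
The largest value is 12.3 kPa from combination 2.

Combination 2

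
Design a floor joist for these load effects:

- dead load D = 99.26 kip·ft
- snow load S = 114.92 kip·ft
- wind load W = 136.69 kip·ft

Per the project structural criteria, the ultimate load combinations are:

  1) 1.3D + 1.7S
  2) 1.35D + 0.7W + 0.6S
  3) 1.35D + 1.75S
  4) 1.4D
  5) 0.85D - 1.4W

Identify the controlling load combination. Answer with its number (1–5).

1) 1.3(99.26) + 1.7(114.92) = 129.04 + 195.36 = 324.40
2) 1.35(99.26) + 0.7(136.69) + 0.6(114.92) = 298.64
3) 1.35(99.26) + 1.75(114.92) = 134.00 + 201.11 = 335.11
4) 1.4(99.26) = 138.96
5) 0.85(99.26) - 1.4(136.69) = 84.37 - 191.37 = -107.00
The largest value is 335.11 kip·ft from combination 3.

Combination 3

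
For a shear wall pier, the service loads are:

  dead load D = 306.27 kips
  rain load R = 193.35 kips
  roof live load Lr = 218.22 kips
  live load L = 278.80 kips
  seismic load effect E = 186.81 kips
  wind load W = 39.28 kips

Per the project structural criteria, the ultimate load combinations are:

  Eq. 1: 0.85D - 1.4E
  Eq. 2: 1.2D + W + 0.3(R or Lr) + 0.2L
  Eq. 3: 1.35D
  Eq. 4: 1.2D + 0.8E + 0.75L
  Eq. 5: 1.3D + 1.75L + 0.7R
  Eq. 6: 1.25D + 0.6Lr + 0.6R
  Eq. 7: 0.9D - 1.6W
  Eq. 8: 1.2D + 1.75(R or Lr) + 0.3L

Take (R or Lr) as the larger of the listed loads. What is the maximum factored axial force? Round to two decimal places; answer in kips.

1021.40 kips

(R or Lr) → Lr = 218.22 kips.
Eq. 1: 0.85(306.27) - 1.4(186.81) = 260.33 - 261.53 = -1.20
Eq. 2: 1.2(306.27) + 1.0(39.28) + 0.3(218.22) + 0.2(278.80) = 367.52 + 39.28 + 65.47 + 55.76 = 528.03
Eq. 3: 1.35(306.27) = 413.46
Eq. 4: 1.2(306.27) + 0.8(186.81) + 0.75(278.80) = 367.52 + 149.45 + 209.10 = 726.07
Eq. 5: 1.3(306.27) + 1.75(278.80) + 0.7(193.35) = 398.15 + 487.90 + 135.35 = 1021.40
Eq. 6: 1.25(306.27) + 0.6(218.22) + 0.6(193.35) = 382.84 + 130.93 + 116.01 = 629.78
Eq. 7: 0.9(306.27) - 1.6(39.28) = 212.80
Eq. 8: 1.2(306.27) + 1.75(218.22) + 0.3(278.80) = 367.52 + 381.89 + 83.64 = 833.05
The controlling combination is 5, giving 1021.40 kips.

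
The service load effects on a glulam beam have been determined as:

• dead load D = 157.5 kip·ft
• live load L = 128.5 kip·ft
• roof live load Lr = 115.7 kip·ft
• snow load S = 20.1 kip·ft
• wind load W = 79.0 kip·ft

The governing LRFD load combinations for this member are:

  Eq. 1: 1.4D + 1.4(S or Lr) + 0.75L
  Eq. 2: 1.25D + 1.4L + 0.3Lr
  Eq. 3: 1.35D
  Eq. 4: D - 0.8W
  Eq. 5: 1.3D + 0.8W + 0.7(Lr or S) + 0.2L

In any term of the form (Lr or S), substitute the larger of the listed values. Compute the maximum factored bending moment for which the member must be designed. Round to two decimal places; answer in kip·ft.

(S or Lr) → Lr = 115.7 kip·ft; (Lr or S) → Lr = 115.7 kip·ft.
Eq. 1: 1.4(157.5) + 1.4(115.7) + 0.75(128.5) = 220.50 + 161.98 + 96.38 = 478.86
Eq. 2: 1.25(157.5) + 1.4(128.5) + 0.3(115.7) = 196.88 + 179.90 + 34.71 = 411.49
Eq. 3: 1.35(157.5) = 212.63
Eq. 4: 1.0(157.5) - 0.8(79.0) = 157.50 - 63.20 = 94.30
Eq. 5: 1.3(157.5) + 0.8(79.0) + 0.7(115.7) + 0.2(128.5) = 204.75 + 63.20 + 80.99 + 25.70 = 374.64
Combination 1 governs: M_u = 478.86 kip·ft.

478.86 kip·ft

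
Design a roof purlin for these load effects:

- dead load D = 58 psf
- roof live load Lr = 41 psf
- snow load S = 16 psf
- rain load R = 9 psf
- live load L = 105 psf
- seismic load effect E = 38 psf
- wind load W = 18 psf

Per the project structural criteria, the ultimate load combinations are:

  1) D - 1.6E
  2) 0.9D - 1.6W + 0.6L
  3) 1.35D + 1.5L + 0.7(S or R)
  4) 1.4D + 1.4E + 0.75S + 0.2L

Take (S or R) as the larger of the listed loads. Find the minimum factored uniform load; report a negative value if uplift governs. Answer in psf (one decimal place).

-2.8 psf

(S or R) → S = 16 psf.
1) 1.0(58) - 1.6(38) = 58.0 - 60.8 = -2.8
2) 0.9(58) - 1.6(18) + 0.6(105) = 52.2 - 28.8 + 63.0 = 86.4
3) 1.35(58) + 1.5(105) + 0.7(16) = 78.3 + 157.5 + 11.2 = 247.0
4) 1.4(58) + 1.4(38) + 0.75(16) + 0.2(105) = 81.2 + 53.2 + 12.0 + 21.0 = 167.4
Combination 1 gives the minimum: -2.8 psf.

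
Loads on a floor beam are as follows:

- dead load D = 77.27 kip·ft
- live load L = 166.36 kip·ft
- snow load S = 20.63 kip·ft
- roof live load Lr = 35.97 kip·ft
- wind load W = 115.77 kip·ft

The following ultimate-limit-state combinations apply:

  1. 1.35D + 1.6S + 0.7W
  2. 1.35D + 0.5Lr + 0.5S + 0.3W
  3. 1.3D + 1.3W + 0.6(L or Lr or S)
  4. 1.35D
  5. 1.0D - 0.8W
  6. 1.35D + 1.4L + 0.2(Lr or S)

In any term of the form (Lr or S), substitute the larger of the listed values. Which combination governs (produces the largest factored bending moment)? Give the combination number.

Combination 3

(L or Lr or S) → L = 166.36 kip·ft; (Lr or S) → Lr = 35.97 kip·ft.
1. 1.35(77.27) + 1.6(20.63) + 0.7(115.77) = 218.36
2. 1.35(77.27) + 0.5(35.97) + 0.5(20.63) + 0.3(115.77) = 167.35
3. 1.3(77.27) + 1.3(115.77) + 0.6(166.36) = 350.77
4. 1.35(77.27) = 104.31
5. 1.0(77.27) - 0.8(115.77) = -15.35
6. 1.35(77.27) + 1.4(166.36) + 0.2(35.97) = 344.41
The largest value is 350.77 kip·ft from combination 3.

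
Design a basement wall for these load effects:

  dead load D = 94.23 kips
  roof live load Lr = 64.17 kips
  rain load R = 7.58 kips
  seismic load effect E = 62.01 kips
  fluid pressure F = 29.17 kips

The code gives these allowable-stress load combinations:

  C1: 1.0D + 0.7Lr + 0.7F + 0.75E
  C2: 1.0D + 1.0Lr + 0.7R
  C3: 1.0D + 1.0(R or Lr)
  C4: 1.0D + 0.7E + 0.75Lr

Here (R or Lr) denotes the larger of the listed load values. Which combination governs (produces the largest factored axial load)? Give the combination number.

Combination 1

(R or Lr) → Lr = 64.17 kips.
C1: 1.0(94.23) + 0.7(64.17) + 0.7(29.17) + 0.75(62.01) = 94.23 + 44.92 + 20.42 + 46.51 = 206.08
C2: 1.0(94.23) + 1.0(64.17) + 0.7(7.58) = 94.23 + 64.17 + 5.31 = 163.71
C3: 1.0(94.23) + 1.0(64.17) = 94.23 + 64.17 = 158.40
C4: 1.0(94.23) + 0.7(62.01) + 0.75(64.17) = 185.76
The largest value is 206.08 kips from combination 1.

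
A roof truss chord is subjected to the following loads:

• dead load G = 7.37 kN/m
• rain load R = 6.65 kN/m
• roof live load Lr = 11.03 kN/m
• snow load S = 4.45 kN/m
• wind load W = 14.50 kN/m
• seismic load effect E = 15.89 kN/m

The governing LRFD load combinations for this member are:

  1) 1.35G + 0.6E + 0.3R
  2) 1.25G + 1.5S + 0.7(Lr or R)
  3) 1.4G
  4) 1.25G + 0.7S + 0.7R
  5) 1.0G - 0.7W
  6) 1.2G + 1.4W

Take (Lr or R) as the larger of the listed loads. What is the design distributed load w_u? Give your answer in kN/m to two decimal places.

29.14 kN/m

(Lr or R) → Lr = 11.03 kN/m.
1) 1.35(7.37) + 0.6(15.89) + 0.3(6.65) = 9.95 + 9.53 + 2.00 = 21.48
2) 1.25(7.37) + 1.5(4.45) + 0.7(11.03) = 9.21 + 6.68 + 7.72 = 23.61
3) 1.4(7.37) = 10.32
4) 1.25(7.37) + 0.7(4.45) + 0.7(6.65) = 16.98
5) 1.0(7.37) - 0.7(14.50) = 7.37 - 10.15 = -2.78
6) 1.2(7.37) + 1.4(14.50) = 8.84 + 20.30 = 29.14
The controlling combination is 6, giving 29.14 kN/m.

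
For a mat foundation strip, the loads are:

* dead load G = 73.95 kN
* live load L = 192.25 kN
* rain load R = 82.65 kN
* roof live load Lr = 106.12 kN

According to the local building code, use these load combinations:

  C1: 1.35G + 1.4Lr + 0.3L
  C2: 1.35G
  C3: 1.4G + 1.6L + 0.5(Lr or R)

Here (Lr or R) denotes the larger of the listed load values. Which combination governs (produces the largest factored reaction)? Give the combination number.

Combination 3

(Lr or R) → Lr = 106.12 kN.
C1: 1.35(73.95) + 1.4(106.12) + 0.3(192.25) = 306.08
C2: 1.35(73.95) = 99.83
C3: 1.4(73.95) + 1.6(192.25) + 0.5(106.12) = 464.19
The largest value is 464.19 kN from combination 3.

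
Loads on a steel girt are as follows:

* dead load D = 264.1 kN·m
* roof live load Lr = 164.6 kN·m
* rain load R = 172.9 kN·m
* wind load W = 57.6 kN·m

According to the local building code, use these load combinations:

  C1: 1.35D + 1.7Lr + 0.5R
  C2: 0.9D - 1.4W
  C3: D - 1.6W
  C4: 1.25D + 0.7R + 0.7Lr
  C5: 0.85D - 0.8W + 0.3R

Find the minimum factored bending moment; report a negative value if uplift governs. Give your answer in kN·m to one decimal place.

C1: 1.35(264.1) + 1.7(164.6) + 0.5(172.9) = 356.5 + 279.8 + 86.5 = 722.8
C2: 0.9(264.1) - 1.4(57.6) = 237.7 - 80.6 = 157.1
C3: 1.0(264.1) - 1.6(57.6) = 264.1 - 92.2 = 171.9
C4: 1.25(264.1) + 0.7(172.9) + 0.7(164.6) = 566.4
C5: 0.85(264.1) - 0.8(57.6) + 0.3(172.9) = 224.5 - 46.1 + 51.9 = 230.3
Combination 2 gives the minimum: 157.1 kN·m.

157.1 kN·m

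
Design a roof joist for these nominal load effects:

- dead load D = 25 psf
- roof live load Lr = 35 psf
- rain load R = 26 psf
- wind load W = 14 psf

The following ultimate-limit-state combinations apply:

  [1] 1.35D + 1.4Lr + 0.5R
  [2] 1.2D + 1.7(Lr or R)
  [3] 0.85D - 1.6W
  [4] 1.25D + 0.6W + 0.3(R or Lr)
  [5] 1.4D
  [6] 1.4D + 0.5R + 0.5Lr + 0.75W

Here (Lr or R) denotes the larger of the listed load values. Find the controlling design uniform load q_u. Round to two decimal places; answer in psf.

95.75 psf

(Lr or R) → Lr = 35 psf; (R or Lr) → Lr = 35 psf.
[1] 1.35(25) + 1.4(35) + 0.5(26) = 33.75 + 49.00 + 13.00 = 95.75
[2] 1.2(25) + 1.7(35) = 30.00 + 59.50 = 89.50
[3] 0.85(25) - 1.6(14) = 21.25 - 22.40 = -1.15
[4] 1.25(25) + 0.6(14) + 0.3(35) = 31.25 + 8.40 + 10.50 = 50.15
[5] 1.4(25) = 35.00
[6] 1.4(25) + 0.5(26) + 0.5(35) + 0.75(14) = 35.00 + 13.00 + 17.50 + 10.50 = 76.00
Combination 1 governs: q_u = 95.75 psf.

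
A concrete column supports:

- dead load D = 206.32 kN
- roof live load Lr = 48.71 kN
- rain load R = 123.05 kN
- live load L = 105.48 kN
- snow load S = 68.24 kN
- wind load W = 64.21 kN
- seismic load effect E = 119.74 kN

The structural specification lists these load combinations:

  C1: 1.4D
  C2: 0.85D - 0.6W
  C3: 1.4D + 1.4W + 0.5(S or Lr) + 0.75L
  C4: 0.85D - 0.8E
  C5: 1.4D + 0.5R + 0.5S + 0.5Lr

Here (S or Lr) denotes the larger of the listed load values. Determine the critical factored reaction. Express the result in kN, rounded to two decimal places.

491.97 kN

(S or Lr) → S = 68.24 kN.
C1: 1.4(206.32) = 288.85
C2: 0.85(206.32) - 0.6(64.21) = 136.85
C3: 1.4(206.32) + 1.4(64.21) + 0.5(68.24) + 0.75(105.48) = 288.85 + 89.89 + 34.12 + 79.11 = 491.97
C4: 0.85(206.32) - 0.8(119.74) = 175.37 - 95.79 = 79.58
C5: 1.4(206.32) + 0.5(123.05) + 0.5(68.24) + 0.5(48.71) = 408.85
The controlling combination is 3, giving 491.97 kN.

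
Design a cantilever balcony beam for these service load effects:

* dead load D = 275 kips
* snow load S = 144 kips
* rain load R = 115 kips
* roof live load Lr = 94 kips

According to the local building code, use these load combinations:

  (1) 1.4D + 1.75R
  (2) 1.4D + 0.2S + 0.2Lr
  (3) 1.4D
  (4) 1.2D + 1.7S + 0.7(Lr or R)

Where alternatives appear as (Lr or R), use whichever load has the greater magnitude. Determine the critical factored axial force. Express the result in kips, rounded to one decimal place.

(Lr or R) → R = 115 kips.
(1) 1.4(275) + 1.75(115) = 385.0 + 201.3 = 586.3
(2) 1.4(275) + 0.2(144) + 0.2(94) = 385.0 + 28.8 + 18.8 = 432.6
(3) 1.4(275) = 385.0
(4) 1.2(275) + 1.7(144) + 0.7(115) = 330.0 + 244.8 + 80.5 = 655.3
Maximum is from combination 4.

655.3 kips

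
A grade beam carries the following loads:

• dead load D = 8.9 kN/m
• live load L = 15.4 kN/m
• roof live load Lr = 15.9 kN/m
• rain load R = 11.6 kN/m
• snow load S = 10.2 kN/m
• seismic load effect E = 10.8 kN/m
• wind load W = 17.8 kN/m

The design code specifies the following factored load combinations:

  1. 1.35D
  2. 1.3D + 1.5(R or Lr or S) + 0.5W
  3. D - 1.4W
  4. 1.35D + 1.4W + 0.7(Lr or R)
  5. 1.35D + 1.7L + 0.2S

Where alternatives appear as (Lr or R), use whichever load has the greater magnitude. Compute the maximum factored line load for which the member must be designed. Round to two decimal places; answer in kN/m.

48.07 kN/m

(R or Lr or S) → Lr = 15.9 kN/m; (Lr or R) → Lr = 15.9 kN/m.
1. 1.35(8.9) = 12.02
2. 1.3(8.9) + 1.5(15.9) + 0.5(17.8) = 11.57 + 23.85 + 8.90 = 44.32
3. 1.0(8.9) - 1.4(17.8) = 8.90 - 24.92 = -16.02
4. 1.35(8.9) + 1.4(17.8) + 0.7(15.9) = 12.02 + 24.92 + 11.13 = 48.07
5. 1.35(8.9) + 1.7(15.4) + 0.2(10.2) = 12.02 + 26.18 + 2.04 = 40.24
Combination 4 governs: w_u = 48.07 kN/m.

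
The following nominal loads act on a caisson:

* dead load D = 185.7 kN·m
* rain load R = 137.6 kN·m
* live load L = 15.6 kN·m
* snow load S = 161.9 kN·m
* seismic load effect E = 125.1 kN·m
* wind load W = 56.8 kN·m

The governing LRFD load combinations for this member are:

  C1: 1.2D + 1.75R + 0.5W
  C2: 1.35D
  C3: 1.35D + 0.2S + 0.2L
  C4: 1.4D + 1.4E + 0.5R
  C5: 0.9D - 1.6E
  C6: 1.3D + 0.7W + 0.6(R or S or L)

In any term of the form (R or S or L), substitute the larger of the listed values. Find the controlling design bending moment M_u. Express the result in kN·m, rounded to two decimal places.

503.92 kN·m

(R or S or L) → S = 161.9 kN·m.
C1: 1.2(185.7) + 1.75(137.6) + 0.5(56.8) = 222.84 + 240.80 + 28.40 = 492.04
C2: 1.35(185.7) = 250.70
C3: 1.35(185.7) + 0.2(161.9) + 0.2(15.6) = 250.70 + 32.38 + 3.12 = 286.20
C4: 1.4(185.7) + 1.4(125.1) + 0.5(137.6) = 259.98 + 175.14 + 68.80 = 503.92
C5: 0.9(185.7) - 1.6(125.1) = 167.13 - 200.16 = -33.03
C6: 1.3(185.7) + 0.7(56.8) + 0.6(161.9) = 241.41 + 39.76 + 97.14 = 378.31
Maximum is from combination 4.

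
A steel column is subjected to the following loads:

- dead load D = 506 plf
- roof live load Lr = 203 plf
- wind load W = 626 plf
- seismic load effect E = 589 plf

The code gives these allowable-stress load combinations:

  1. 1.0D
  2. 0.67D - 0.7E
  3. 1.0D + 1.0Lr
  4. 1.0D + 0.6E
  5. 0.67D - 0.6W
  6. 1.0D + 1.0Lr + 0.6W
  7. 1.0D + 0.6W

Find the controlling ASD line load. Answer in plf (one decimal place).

1084.6 plf

1. 1.0(506) = 506.0
2. 0.67(506) - 0.7(589) = 339.0 - 412.3 = -73.3
3. 1.0(506) + 1.0(203) = 506.0 + 203.0 = 709.0
4. 1.0(506) + 0.6(589) = 506.0 + 353.4 = 859.4
5. 0.67(506) - 0.6(626) = 339.0 - 375.6 = -36.6
6. 1.0(506) + 1.0(203) + 0.6(626) = 506.0 + 203.0 + 375.6 = 1084.6
7. 1.0(506) + 0.6(626) = 506.0 + 375.6 = 881.6
Maximum is from combination 6.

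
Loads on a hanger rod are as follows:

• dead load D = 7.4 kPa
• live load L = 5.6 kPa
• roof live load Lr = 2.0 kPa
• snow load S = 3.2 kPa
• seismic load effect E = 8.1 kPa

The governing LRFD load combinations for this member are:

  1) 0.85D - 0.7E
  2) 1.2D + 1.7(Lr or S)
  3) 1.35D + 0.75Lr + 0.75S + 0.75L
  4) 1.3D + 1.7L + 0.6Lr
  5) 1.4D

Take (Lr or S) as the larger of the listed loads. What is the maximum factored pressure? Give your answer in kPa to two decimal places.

(Lr or S) → S = 3.2 kPa.
1) 0.85(7.4) - 0.7(8.1) = 0.62
2) 1.2(7.4) + 1.7(3.2) = 14.32
3) 1.35(7.4) + 0.75(2.0) + 0.75(3.2) + 0.75(5.6) = 18.09
4) 1.3(7.4) + 1.7(5.6) + 0.6(2.0) = 20.34
5) 1.4(7.4) = 10.36
Combination 4 governs: p_u = 20.34 kPa.

20.34 kPa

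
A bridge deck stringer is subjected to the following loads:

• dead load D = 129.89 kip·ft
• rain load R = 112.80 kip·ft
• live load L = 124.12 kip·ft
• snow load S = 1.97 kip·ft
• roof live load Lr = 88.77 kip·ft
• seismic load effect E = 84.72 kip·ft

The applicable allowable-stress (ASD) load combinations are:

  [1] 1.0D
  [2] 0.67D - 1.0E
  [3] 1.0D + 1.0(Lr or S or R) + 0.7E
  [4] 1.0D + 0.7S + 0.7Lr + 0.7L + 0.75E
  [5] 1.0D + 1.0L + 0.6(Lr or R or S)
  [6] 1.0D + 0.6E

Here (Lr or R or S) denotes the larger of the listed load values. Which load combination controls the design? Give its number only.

(Lr or S or R) → R = 112.80 kip·ft; (Lr or R or S) → R = 112.80 kip·ft.
[1] 1.0(129.89) = 129.89
[2] 0.67(129.89) - 1.0(84.72) = 2.31
[3] 1.0(129.89) + 1.0(112.80) + 0.7(84.72) = 301.99
[4] 1.0(129.89) + 0.7(1.97) + 0.7(88.77) + 0.7(124.12) + 0.75(84.72) = 343.83
[5] 1.0(129.89) + 1.0(124.12) + 0.6(112.80) = 321.69
[6] 1.0(129.89) + 0.6(84.72) = 180.72
The largest value is 343.83 kip·ft from combination 4.

Combination 4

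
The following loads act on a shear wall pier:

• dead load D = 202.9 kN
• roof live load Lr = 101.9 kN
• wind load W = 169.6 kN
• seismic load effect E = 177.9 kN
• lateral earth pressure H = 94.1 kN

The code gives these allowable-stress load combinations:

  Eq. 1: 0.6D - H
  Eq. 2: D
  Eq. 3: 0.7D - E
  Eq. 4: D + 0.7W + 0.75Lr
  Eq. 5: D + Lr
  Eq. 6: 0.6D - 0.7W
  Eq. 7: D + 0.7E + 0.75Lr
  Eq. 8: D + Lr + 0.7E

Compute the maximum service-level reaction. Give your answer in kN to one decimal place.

Eq. 1: 0.6(202.9) - 1.0(94.1) = 121.7 - 94.1 = 27.6
Eq. 2: 1.0(202.9) = 202.9
Eq. 3: 0.7(202.9) - 1.0(177.9) = 142.0 - 177.9 = -35.9
Eq. 4: 1.0(202.9) + 0.7(169.6) + 0.75(101.9) = 202.9 + 118.7 + 76.4 = 398.0
Eq. 5: 1.0(202.9) + 1.0(101.9) = 202.9 + 101.9 = 304.8
Eq. 6: 0.6(202.9) - 0.7(169.6) = 121.7 - 118.7 = 3.0
Eq. 7: 1.0(202.9) + 0.7(177.9) + 0.75(101.9) = 403.9
Eq. 8: 1.0(202.9) + 1.0(101.9) + 0.7(177.9) = 202.9 + 101.9 + 124.5 = 429.3
Combination 8 governs: V = 429.3 kN.

429.3 kN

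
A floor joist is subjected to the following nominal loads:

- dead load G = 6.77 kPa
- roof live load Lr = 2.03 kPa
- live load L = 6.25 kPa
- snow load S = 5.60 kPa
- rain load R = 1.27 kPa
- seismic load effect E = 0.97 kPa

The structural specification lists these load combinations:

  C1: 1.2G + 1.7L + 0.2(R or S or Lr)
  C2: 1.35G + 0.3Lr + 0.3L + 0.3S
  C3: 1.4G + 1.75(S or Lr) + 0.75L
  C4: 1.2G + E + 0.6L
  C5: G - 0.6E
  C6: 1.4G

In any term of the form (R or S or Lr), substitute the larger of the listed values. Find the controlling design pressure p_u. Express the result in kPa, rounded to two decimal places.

(R or S or Lr) → S = 5.60 kPa; (S or Lr) → S = 5.60 kPa.
C1: 1.2(6.77) + 1.7(6.25) + 0.2(5.60) = 8.12 + 10.63 + 1.12 = 19.87
C2: 1.35(6.77) + 0.3(2.03) + 0.3(6.25) + 0.3(5.60) = 13.30
C3: 1.4(6.77) + 1.75(5.60) + 0.75(6.25) = 9.48 + 9.80 + 4.69 = 23.97
C4: 1.2(6.77) + 1.0(0.97) + 0.6(6.25) = 8.12 + 0.97 + 3.75 = 12.84
C5: 1.0(6.77) - 0.6(0.97) = 6.77 - 0.58 = 6.19
C6: 1.4(6.77) = 9.48
Maximum is from combination 3.

23.97 kPa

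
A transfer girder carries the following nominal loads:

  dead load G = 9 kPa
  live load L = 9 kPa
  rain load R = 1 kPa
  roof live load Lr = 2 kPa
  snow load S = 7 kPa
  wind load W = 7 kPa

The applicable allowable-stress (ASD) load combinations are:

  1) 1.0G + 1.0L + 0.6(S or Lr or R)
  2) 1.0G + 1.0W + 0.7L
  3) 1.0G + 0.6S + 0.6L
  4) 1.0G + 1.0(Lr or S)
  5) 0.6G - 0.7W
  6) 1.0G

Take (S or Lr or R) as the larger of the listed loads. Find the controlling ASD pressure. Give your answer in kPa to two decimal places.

22.30 kPa

(S or Lr or R) → S = 7 kPa; (Lr or S) → S = 7 kPa.
1) 1.0(9) + 1.0(9) + 0.6(7) = 22.20
2) 1.0(9) + 1.0(7) + 0.7(9) = 22.30
3) 1.0(9) + 0.6(7) + 0.6(9) = 18.60
4) 1.0(9) + 1.0(7) = 16.00
5) 0.6(9) - 0.7(7) = 0.50
6) 1.0(9) = 9.00
The controlling combination is 2, giving 22.30 kPa.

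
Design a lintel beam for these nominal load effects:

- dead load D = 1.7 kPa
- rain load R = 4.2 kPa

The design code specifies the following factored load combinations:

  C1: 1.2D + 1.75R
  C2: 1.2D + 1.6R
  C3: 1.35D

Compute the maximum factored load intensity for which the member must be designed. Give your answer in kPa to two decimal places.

9.39 kPa

C1: 1.2(1.7) + 1.75(4.2) = 2.04 + 7.35 = 9.39
C2: 1.2(1.7) + 1.6(4.2) = 2.04 + 6.72 = 8.76
C3: 1.35(1.7) = 2.30
The controlling combination is 1, giving 9.39 kPa.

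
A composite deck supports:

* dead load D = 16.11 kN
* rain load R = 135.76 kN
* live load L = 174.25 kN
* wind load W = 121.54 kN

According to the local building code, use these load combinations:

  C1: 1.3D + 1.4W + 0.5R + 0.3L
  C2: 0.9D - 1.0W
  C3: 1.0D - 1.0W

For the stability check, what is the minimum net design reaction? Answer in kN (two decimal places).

C1: 1.3(16.11) + 1.4(121.54) + 0.5(135.76) + 0.3(174.25) = 311.25
C2: 0.9(16.11) - 1.0(121.54) = -107.04
C3: 1.0(16.11) - 1.0(121.54) = -105.43
Combination 2 gives the minimum: -107.04 kN.

-107.04 kN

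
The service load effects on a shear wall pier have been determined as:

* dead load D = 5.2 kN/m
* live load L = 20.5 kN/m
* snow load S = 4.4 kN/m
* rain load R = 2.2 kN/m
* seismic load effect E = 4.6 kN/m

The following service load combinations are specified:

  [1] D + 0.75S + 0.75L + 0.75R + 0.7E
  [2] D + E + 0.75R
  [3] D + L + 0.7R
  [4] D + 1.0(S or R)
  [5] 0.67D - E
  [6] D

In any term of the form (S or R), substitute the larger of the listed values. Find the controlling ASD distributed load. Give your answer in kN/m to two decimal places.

28.75 kN/m

(S or R) → S = 4.4 kN/m.
[1] 1.0(5.2) + 0.75(4.4) + 0.75(20.5) + 0.75(2.2) + 0.7(4.6) = 5.20 + 3.30 + 15.38 + 1.65 + 3.22 = 28.75
[2] 1.0(5.2) + 1.0(4.6) + 0.75(2.2) = 5.20 + 4.60 + 1.65 = 11.45
[3] 1.0(5.2) + 1.0(20.5) + 0.7(2.2) = 5.20 + 20.50 + 1.54 = 27.24
[4] 1.0(5.2) + 1.0(4.4) = 5.20 + 4.40 = 9.60
[5] 0.67(5.2) - 1.0(4.6) = 3.48 - 4.60 = -1.12
[6] 1.0(5.2) = 5.20
Combination 1 governs: w = 28.75 kN/m.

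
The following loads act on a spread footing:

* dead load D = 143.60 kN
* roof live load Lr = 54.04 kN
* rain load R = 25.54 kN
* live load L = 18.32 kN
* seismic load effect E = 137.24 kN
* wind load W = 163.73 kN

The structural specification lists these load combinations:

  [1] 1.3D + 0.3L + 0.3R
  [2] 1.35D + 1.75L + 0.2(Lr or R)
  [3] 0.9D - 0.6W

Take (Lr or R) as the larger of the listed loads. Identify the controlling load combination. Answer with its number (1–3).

(Lr or R) → Lr = 54.04 kN.
[1] 1.3(143.60) + 0.3(18.32) + 0.3(25.54) = 186.68 + 5.50 + 7.66 = 199.84
[2] 1.35(143.60) + 1.75(18.32) + 0.2(54.04) = 193.86 + 32.06 + 10.81 = 236.73
[3] 0.9(143.60) - 0.6(163.73) = 129.24 - 98.24 = 31.00
The largest value is 236.73 kN from combination 2.

Combination 2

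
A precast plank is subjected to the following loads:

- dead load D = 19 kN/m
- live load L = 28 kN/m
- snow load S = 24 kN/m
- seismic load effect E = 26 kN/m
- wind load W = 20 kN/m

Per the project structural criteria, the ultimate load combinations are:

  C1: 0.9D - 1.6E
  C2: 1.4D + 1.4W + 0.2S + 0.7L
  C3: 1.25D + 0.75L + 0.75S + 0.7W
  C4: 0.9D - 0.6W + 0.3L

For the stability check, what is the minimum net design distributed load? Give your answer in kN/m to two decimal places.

C1: 0.9(19) - 1.6(26) = 17.10 - 41.60 = -24.50
C2: 1.4(19) + 1.4(20) + 0.2(24) + 0.7(28) = 26.60 + 28.00 + 4.80 + 19.60 = 79.00
C3: 1.25(19) + 0.75(28) + 0.75(24) + 0.7(20) = 23.75 + 21.00 + 18.00 + 14.00 = 76.75
C4: 0.9(19) - 0.6(20) + 0.3(28) = 17.10 - 12.00 + 8.40 = 13.50
Combination 1 gives the minimum: -24.50 kN/m.

-24.50 kN/m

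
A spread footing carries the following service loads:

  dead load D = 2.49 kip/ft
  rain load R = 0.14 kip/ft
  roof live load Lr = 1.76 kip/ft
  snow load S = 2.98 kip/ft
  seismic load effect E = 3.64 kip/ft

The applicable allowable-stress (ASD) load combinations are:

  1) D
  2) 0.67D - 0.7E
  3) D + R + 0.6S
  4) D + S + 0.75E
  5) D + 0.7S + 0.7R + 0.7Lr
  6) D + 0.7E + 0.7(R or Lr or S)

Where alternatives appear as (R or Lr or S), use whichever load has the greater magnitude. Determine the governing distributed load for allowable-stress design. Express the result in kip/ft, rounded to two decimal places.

8.20 kip/ft

(R or Lr or S) → S = 2.98 kip/ft.
1) 1.0(2.49) = 2.49
2) 0.67(2.49) - 0.7(3.64) = 1.67 - 2.55 = -0.88
3) 1.0(2.49) + 1.0(0.14) + 0.6(2.98) = 2.49 + 0.14 + 1.79 = 4.42
4) 1.0(2.49) + 1.0(2.98) + 0.75(3.64) = 2.49 + 2.98 + 2.73 = 8.20
5) 1.0(2.49) + 0.7(2.98) + 0.7(0.14) + 0.7(1.76) = 2.49 + 2.09 + 0.10 + 1.23 = 5.91
6) 1.0(2.49) + 0.7(3.64) + 0.7(2.98) = 7.12
The controlling combination is 4, giving 8.20 kip/ft.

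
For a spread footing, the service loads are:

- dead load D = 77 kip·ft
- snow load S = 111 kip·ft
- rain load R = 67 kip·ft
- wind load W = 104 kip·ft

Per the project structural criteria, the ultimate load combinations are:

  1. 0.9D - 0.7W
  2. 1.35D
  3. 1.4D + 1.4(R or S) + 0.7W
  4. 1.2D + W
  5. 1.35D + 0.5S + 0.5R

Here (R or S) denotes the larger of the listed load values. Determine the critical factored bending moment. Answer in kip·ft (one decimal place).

336.0 kip·ft

(R or S) → S = 111 kip·ft.
1. 0.9(77) - 0.7(104) = -3.5
2. 1.35(77) = 104.0
3. 1.4(77) + 1.4(111) + 0.7(104) = 336.0
4. 1.2(77) + 1.0(104) = 196.4
5. 1.35(77) + 0.5(111) + 0.5(67) = 193.0
Maximum is from combination 3.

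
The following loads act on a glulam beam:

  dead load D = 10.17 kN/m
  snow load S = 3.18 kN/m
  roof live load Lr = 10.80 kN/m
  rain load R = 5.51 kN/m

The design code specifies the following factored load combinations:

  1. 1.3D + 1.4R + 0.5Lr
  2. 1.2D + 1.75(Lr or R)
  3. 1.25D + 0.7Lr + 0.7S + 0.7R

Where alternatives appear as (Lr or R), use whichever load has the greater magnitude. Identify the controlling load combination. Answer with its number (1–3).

(Lr or R) → Lr = 10.80 kN/m.
1. 1.3(10.17) + 1.4(5.51) + 0.5(10.80) = 26.34
2. 1.2(10.17) + 1.75(10.80) = 12.20 + 18.90 = 31.10
3. 1.25(10.17) + 0.7(10.80) + 0.7(3.18) + 0.7(5.51) = 12.71 + 7.56 + 2.23 + 3.86 = 26.36
The largest value is 31.10 kN/m from combination 2.

Combination 2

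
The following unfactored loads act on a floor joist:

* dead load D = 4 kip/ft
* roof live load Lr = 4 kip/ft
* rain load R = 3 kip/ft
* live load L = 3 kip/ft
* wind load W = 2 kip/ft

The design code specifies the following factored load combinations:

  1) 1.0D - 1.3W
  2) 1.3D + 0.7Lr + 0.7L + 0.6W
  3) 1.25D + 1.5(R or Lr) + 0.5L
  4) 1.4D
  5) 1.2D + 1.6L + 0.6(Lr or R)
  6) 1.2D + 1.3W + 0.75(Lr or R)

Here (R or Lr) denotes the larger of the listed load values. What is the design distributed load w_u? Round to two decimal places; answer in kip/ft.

(R or Lr) → Lr = 4 kip/ft; (Lr or R) → Lr = 4 kip/ft.
1) 1.0(4) - 1.3(2) = 4.00 - 2.60 = 1.40
2) 1.3(4) + 0.7(4) + 0.7(3) + 0.6(2) = 5.20 + 2.80 + 2.10 + 1.20 = 11.30
3) 1.25(4) + 1.5(4) + 0.5(3) = 5.00 + 6.00 + 1.50 = 12.50
4) 1.4(4) = 5.60
5) 1.2(4) + 1.6(3) + 0.6(4) = 4.80 + 4.80 + 2.40 = 12.00
6) 1.2(4) + 1.3(2) + 0.75(4) = 4.80 + 2.60 + 3.00 = 10.40
The controlling combination is 3, giving 12.50 kip/ft.

12.50 kip/ft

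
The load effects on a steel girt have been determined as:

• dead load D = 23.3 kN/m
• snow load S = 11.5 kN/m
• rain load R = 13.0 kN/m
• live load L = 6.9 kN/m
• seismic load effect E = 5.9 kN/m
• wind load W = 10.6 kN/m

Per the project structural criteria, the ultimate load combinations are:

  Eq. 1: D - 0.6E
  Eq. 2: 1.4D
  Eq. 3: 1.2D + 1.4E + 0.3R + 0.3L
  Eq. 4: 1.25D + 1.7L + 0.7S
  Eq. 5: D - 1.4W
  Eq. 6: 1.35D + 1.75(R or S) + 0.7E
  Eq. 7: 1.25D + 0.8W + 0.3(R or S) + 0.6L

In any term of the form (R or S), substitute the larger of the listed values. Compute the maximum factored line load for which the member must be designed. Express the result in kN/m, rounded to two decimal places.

(R or S) → R = 13.0 kN/m.
Eq. 1: 1.0(23.3) - 0.6(5.9) = 23.30 - 3.54 = 19.76
Eq. 2: 1.4(23.3) = 32.62
Eq. 3: 1.2(23.3) + 1.4(5.9) + 0.3(13.0) + 0.3(6.9) = 27.96 + 8.26 + 3.90 + 2.07 = 42.19
Eq. 4: 1.25(23.3) + 1.7(6.9) + 0.7(11.5) = 29.13 + 11.73 + 8.05 = 48.91
Eq. 5: 1.0(23.3) - 1.4(10.6) = 23.30 - 14.84 = 8.46
Eq. 6: 1.35(23.3) + 1.75(13.0) + 0.7(5.9) = 31.46 + 22.75 + 4.13 = 58.34
Eq. 7: 1.25(23.3) + 0.8(10.6) + 0.3(13.0) + 0.6(6.9) = 29.13 + 8.48 + 3.90 + 4.14 = 45.65
Combination 6 governs: w_u = 58.34 kN/m.

58.34 kN/m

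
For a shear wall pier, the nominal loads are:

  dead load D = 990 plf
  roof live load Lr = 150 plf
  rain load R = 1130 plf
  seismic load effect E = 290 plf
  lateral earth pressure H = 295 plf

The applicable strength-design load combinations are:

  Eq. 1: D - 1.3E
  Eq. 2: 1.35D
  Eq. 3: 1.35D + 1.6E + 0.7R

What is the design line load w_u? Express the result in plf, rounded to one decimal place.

2591.5 plf

Eq. 1: 1.0(990) - 1.3(290) = 990.0 - 377.0 = 613.0
Eq. 2: 1.35(990) = 1336.5
Eq. 3: 1.35(990) + 1.6(290) + 0.7(1130) = 1336.5 + 464.0 + 791.0 = 2591.5
Maximum is from combination 3.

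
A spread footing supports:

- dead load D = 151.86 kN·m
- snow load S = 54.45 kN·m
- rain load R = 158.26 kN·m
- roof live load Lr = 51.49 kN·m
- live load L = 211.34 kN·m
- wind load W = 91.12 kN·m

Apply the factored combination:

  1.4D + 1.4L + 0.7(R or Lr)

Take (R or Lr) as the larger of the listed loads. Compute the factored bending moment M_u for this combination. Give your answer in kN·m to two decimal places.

(R or Lr) → R = 158.26 kN·m.
1.4(151.86) + 1.4(211.34) + 0.7(158.26) = 212.60 + 295.88 + 110.78 = 619.26
M_u = 619.26 kN·m.

619.26 kN·m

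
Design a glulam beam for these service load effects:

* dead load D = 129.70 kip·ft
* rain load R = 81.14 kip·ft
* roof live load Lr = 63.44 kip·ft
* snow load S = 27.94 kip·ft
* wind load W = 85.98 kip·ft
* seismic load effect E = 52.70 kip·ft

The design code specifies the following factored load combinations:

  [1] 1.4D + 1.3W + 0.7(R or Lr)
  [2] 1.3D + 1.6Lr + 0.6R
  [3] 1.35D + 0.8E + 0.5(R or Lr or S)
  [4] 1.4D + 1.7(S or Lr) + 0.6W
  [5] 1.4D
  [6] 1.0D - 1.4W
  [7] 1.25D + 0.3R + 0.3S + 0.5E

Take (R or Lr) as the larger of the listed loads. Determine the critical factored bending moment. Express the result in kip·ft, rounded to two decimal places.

350.15 kip·ft

(R or Lr) → R = 81.14 kip·ft; (R or Lr or S) → R = 81.14 kip·ft; (S or Lr) → Lr = 63.44 kip·ft.
[1] 1.4(129.70) + 1.3(85.98) + 0.7(81.14) = 350.15
[2] 1.3(129.70) + 1.6(63.44) + 0.6(81.14) = 318.80
[3] 1.35(129.70) + 0.8(52.70) + 0.5(81.14) = 257.83
[4] 1.4(129.70) + 1.7(63.44) + 0.6(85.98) = 341.02
[5] 1.4(129.70) = 181.58
[6] 1.0(129.70) - 1.4(85.98) = 9.33
[7] 1.25(129.70) + 0.3(81.14) + 0.3(27.94) + 0.5(52.70) = 221.20
Maximum is from combination 1.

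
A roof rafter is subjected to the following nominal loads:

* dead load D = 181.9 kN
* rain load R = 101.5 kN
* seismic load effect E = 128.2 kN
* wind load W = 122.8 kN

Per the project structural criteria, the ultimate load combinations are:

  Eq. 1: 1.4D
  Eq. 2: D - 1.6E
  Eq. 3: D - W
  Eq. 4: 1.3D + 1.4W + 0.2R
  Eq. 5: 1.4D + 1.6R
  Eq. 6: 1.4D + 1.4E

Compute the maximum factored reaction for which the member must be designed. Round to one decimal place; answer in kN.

Eq. 1: 1.4(181.9) = 254.7
Eq. 2: 1.0(181.9) - 1.6(128.2) = 181.9 - 205.1 = -23.2
Eq. 3: 1.0(181.9) - 1.0(122.8) = 181.9 - 122.8 = 59.1
Eq. 4: 1.3(181.9) + 1.4(122.8) + 0.2(101.5) = 236.5 + 171.9 + 20.3 = 428.7
Eq. 5: 1.4(181.9) + 1.6(101.5) = 254.7 + 162.4 = 417.1
Eq. 6: 1.4(181.9) + 1.4(128.2) = 434.1
Maximum is from combination 6.

434.1 kN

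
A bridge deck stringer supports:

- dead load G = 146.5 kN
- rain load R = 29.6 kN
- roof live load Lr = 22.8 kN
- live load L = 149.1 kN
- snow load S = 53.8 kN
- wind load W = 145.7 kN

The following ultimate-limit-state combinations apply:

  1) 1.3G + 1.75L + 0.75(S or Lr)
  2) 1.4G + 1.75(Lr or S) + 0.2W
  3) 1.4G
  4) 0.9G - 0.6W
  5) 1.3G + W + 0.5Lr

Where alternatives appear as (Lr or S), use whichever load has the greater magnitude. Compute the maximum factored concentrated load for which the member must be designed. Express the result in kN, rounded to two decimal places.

491.73 kN

(S or Lr) → S = 53.8 kN; (Lr or S) → S = 53.8 kN.
1) 1.3(146.5) + 1.75(149.1) + 0.75(53.8) = 491.73
2) 1.4(146.5) + 1.75(53.8) + 0.2(145.7) = 328.39
3) 1.4(146.5) = 205.10
4) 0.9(146.5) - 0.6(145.7) = 44.43
5) 1.3(146.5) + 1.0(145.7) + 0.5(22.8) = 347.55
Combination 1 governs: P_u = 491.73 kN.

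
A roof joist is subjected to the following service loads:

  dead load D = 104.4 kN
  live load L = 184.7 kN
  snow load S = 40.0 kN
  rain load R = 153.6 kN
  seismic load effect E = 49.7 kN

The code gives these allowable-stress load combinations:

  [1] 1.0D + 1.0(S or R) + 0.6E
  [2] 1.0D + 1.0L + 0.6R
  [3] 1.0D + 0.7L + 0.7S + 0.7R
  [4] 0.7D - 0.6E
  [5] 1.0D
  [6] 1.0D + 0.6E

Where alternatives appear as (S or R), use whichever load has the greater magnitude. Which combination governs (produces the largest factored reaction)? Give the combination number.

(S or R) → R = 153.6 kN.
[1] 1.0(104.4) + 1.0(153.6) + 0.6(49.7) = 104.4 + 153.6 + 29.8 = 287.8
[2] 1.0(104.4) + 1.0(184.7) + 0.6(153.6) = 104.4 + 184.7 + 92.2 = 381.3
[3] 1.0(104.4) + 0.7(184.7) + 0.7(40.0) + 0.7(153.6) = 104.4 + 129.3 + 28.0 + 107.5 = 369.2
[4] 0.7(104.4) - 0.6(49.7) = 73.1 - 29.8 = 43.3
[5] 1.0(104.4) = 104.4
[6] 1.0(104.4) + 0.6(49.7) = 104.4 + 29.8 = 134.2
The largest value is 381.3 kN from combination 2.

Combination 2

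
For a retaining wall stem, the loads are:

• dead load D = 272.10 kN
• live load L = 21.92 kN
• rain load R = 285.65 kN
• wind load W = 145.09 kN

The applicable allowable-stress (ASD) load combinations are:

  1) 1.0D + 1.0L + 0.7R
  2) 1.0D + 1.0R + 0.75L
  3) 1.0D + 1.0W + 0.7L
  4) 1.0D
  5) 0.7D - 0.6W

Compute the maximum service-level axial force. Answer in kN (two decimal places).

574.19 kN

1) 1.0(272.10) + 1.0(21.92) + 0.7(285.65) = 272.10 + 21.92 + 199.96 = 493.98
2) 1.0(272.10) + 1.0(285.65) + 0.75(21.92) = 272.10 + 285.65 + 16.44 = 574.19
3) 1.0(272.10) + 1.0(145.09) + 0.7(21.92) = 272.10 + 145.09 + 15.34 = 432.53
4) 1.0(272.10) = 272.10
5) 0.7(272.10) - 0.6(145.09) = 190.47 - 87.05 = 103.42
Combination 2 governs: N = 574.19 kN.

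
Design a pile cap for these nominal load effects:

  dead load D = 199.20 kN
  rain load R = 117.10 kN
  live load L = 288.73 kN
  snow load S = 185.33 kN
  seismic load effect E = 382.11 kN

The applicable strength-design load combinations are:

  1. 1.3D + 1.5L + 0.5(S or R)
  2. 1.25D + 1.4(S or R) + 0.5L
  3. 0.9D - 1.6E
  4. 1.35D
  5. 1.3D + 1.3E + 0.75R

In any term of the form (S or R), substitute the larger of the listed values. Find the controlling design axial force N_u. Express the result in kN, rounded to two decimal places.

843.53 kN

(S or R) → S = 185.33 kN.
1. 1.3(199.20) + 1.5(288.73) + 0.5(185.33) = 784.72
2. 1.25(199.20) + 1.4(185.33) + 0.5(288.73) = 249.00 + 259.46 + 144.37 = 652.83
3. 0.9(199.20) - 1.6(382.11) = 179.28 - 611.38 = -432.10
4. 1.35(199.20) = 268.92
5. 1.3(199.20) + 1.3(382.11) + 0.75(117.10) = 258.96 + 496.74 + 87.83 = 843.53
Combination 5 governs: N_u = 843.53 kN.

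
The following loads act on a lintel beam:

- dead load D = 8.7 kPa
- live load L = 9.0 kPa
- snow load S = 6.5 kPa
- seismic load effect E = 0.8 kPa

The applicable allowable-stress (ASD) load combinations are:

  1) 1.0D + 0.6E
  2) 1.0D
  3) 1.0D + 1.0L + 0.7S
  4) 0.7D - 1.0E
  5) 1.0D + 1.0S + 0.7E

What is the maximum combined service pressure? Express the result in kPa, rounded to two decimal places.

1) 1.0(8.7) + 0.6(0.8) = 8.70 + 0.48 = 9.18
2) 1.0(8.7) = 8.70
3) 1.0(8.7) + 1.0(9.0) + 0.7(6.5) = 8.70 + 9.00 + 4.55 = 22.25
4) 0.7(8.7) - 1.0(0.8) = 6.09 - 0.80 = 5.29
5) 1.0(8.7) + 1.0(6.5) + 0.7(0.8) = 8.70 + 6.50 + 0.56 = 15.76
Maximum is from combination 3.

22.25 kPa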